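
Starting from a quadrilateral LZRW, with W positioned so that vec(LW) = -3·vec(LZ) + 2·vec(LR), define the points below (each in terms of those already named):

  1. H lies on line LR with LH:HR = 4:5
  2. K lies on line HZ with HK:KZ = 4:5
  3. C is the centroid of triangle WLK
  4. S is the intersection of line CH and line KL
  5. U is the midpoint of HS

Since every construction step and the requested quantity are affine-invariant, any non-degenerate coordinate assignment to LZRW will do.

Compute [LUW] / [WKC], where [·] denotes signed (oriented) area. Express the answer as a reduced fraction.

[LUW]:[WKC] = -221/77

Work in coordinates with L = (0, 0), Z = (1, 0), R = (0, 1), W = (-3, 2).
1. H lies on line LR with LH:HR = 4:5 ⇒ H = (0, 4/9)
2. K lies on line HZ with HK:KZ = 4:5 ⇒ K = (4/9, 20/81)
3. C is the centroid of triangle WLK ⇒ C = (-23/27, 182/243)
4. S is the intersection of line CH and line KL ⇒ S = (92/189, 460/1701)
5. U is the midpoint of HS ⇒ U = (46/189, 608/1701)
2·[LUW] = 884/567, 2·[WKC] = -44/81
[LUW]:[WKC] = 884/567:-44/81 = -221/77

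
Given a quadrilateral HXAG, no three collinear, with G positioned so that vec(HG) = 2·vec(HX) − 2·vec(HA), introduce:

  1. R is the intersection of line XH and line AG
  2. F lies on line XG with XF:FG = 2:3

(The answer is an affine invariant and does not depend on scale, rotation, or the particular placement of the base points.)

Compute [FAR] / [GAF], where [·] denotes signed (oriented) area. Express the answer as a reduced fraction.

Work in coordinates with H = (0, 0), X = (1, 0), A = (0, 1), G = (2, -2).
1. R is the intersection of line XH and line AG ⇒ R = (2/3, 0)
2. F lies on line XG with XF:FG = 2:3 ⇒ F = (7/5, -4/5)
2·[FAR] = 1/5, 2·[GAF] = -3/5
[FAR]:[GAF] = 1/5:-3/5 = -1/3

[FAR]:[GAF] = -1/3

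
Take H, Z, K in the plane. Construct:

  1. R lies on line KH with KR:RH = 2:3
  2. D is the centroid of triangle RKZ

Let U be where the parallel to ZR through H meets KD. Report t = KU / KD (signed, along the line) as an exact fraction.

Assign H = (0, 0), Z = (1, 0), K = (0, 1) — the answer is frame-independent, so this choice is without loss of generality.
1. R lies on line KH with KR:RH = 2:3 ⇒ R = (0, 3/5)
2. D is the centroid of triangle RKZ ⇒ D = (1/3, 8/15)
through H parallel to ZR: direction (-1, 3/5); meets KD at U = (5/4, -3/4)
U = K + t·(D−K) with t = 15/4

t = 15/4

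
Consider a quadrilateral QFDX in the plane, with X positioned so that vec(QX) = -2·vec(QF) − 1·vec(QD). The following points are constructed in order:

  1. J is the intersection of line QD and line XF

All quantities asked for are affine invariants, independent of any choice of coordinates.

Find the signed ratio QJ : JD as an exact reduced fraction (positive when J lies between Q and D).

QJ:JD = -1/4

Set Q = (0, 0), F = (1, 0), D = (0, 1), X = (-2, -1); any affine frame gives the same invariant.
1. J is the intersection of line QD and line XF ⇒ J = (0, -1/3)
J = Q + t·(D−Q) with t = -1/3, so QJ:JD = t:(1−t) = -1/3:4/3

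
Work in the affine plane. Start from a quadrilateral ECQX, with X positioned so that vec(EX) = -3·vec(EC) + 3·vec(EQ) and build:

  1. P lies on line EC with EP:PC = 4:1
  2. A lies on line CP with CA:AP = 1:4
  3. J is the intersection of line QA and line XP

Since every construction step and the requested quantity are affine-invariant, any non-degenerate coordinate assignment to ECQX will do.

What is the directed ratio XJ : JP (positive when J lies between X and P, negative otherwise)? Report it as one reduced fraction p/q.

XJ:JP = -27/4

Assign E = (0, 0), C = (1, 0), Q = (0, 1), X = (-3, 3) — the answer is frame-independent, so this choice is without loss of generality.
1. P lies on line EC with EP:PC = 4:1 ⇒ P = (4/5, 0)
2. A lies on line CP with CA:AP = 1:4 ⇒ A = (24/25, 0)
3. J is the intersection of line QA and line XP ⇒ J = (168/115, -12/23)
J = X + t·(P−X) with t = 27/23, so XJ:JP = t:(1−t) = 27/23:-4/23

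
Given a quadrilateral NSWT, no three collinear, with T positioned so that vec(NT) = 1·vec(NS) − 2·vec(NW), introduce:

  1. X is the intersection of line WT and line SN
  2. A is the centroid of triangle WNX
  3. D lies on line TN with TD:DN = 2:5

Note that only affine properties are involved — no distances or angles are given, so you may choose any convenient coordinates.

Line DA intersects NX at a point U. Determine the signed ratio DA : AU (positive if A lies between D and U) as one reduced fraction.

Set N = (0, 0), S = (1, 0), W = (0, 1), T = (1, -2); any affine frame gives the same invariant.
1. X is the intersection of line WT and line SN ⇒ X = (1/3, 0)
2. A is the centroid of triangle WNX ⇒ A = (1/9, 1/3)
3. D lies on line TN with TD:DN = 2:5 ⇒ D = (5/7, -10/7)
line DA meets NX at U = (25/111, 0)
A = D + t·(U−D) with t = 37/30, so DA:AU = 37/30:-7/30

DA:AU = -37/7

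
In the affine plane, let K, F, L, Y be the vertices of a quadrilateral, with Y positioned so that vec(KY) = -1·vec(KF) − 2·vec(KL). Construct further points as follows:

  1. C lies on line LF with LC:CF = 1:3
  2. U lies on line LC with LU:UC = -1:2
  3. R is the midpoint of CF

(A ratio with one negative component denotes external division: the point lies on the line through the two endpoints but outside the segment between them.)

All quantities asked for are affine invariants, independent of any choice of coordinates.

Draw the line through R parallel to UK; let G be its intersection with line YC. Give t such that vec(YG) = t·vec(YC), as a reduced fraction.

t = 7/6

Assign K = (0, 0), F = (1, 0), L = (0, 1), Y = (-1, -2) — the answer is frame-independent, so this choice is without loss of generality.
1. C lies on line LF with LC:CF = 1:3 ⇒ C = (1/4, 3/4)
2. U lies on line LC with LU:UC = -1:2 ⇒ U = (-1/4, 5/4)
3. R is the midpoint of CF ⇒ R = (5/8, 3/8)
through R parallel to UK: direction (1/4, -5/4); meets YC at G = (11/24, 29/24)
G = Y + t·(C−Y) with t = 7/6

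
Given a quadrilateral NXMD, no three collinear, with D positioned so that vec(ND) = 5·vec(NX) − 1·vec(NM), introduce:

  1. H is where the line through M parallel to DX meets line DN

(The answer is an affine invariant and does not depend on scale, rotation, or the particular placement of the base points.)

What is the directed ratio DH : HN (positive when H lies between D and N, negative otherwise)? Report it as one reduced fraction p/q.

DH:HN = -3/4

Set N = (0, 0), X = (1, 0), M = (0, 1), D = (5, -1); any affine frame gives the same invariant.
1. H is where the line through M parallel to DX meets line DN ⇒ H = (20, -4)
H = D + t·(N−D) with t = -3, so DH:HN = t:(1−t) = -3:4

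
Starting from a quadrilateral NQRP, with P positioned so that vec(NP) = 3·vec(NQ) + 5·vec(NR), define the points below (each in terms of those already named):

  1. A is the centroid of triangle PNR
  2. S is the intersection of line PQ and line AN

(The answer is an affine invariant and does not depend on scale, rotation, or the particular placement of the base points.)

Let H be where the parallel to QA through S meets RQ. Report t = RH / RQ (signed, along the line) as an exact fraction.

Assign N = (0, 0), Q = (1, 0), R = (0, 1), P = (3, 5) — the answer is frame-independent, so this choice is without loss of generality.
1. A is the centroid of triangle PNR ⇒ A = (1, 2)
2. S is the intersection of line PQ and line AN ⇒ S = (5, 10)
through S parallel to QA: direction (0, 2); meets RQ at H = (5, -4)
H = R + t·(Q−R) with t = 5

t = 5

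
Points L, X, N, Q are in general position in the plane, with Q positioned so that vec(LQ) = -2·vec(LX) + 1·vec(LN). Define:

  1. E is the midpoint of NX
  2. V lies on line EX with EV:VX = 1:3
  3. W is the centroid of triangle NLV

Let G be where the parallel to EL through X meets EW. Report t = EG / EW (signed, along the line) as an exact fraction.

t = -4

Assign L = (0, 0), X = (1, 0), N = (0, 1), Q = (-2, 1) — the answer is frame-independent, so this choice is without loss of generality.
1. E is the midpoint of NX ⇒ E = (1/2, 1/2)
2. V lies on line EX with EV:VX = 1:3 ⇒ V = (5/8, 3/8)
3. W is the centroid of triangle NLV ⇒ W = (5/24, 11/24)
through X parallel to EL: direction (-1/2, -1/2); meets EW at G = (5/3, 2/3)
G = E + t·(W−E) with t = -4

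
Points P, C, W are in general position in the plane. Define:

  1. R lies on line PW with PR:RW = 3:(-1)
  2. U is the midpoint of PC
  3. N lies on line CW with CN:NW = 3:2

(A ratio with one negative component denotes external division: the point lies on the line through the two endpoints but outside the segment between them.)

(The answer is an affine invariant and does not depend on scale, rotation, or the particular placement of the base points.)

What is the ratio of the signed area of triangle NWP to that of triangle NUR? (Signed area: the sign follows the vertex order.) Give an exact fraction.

Work in coordinates with P = (0, 0), C = (1, 0), W = (0, 1).
1. R lies on line PW with PR:RW = 3:(-1) ⇒ R = (0, 3/2)
2. U is the midpoint of PC ⇒ U = (1/2, 0)
3. N lies on line CW with CN:NW = 3:2 ⇒ N = (2/5, 3/5)
2·[NWP] = 2/5, 2·[NUR] = -3/20
[NWP]:[NUR] = 2/5:-3/20 = -8/3

[NWP]:[NUR] = -8/3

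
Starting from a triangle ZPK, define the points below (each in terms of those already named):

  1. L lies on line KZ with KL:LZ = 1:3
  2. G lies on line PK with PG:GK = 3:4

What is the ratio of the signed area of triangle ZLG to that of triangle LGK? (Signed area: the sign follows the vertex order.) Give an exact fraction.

Choose coordinates Z = (0, 0), P = (1, 0), K = (0, 1).
1. L lies on line KZ with KL:LZ = 1:3 ⇒ L = (0, 3/4)
2. G lies on line PK with PG:GK = 3:4 ⇒ G = (4/7, 3/7)
2·[ZLG] = -3/7, 2·[LGK] = 1/7
[ZLG]:[LGK] = -3/7:1/7 = -3

[ZLG]:[LGK] = -3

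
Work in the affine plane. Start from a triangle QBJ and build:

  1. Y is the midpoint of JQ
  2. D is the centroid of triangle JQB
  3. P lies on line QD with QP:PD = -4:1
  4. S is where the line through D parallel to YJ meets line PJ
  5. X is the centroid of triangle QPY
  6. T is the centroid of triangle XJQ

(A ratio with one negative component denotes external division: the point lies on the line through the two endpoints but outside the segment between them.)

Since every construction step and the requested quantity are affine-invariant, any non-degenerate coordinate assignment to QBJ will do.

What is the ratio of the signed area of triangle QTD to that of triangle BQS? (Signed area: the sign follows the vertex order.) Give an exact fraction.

[QTD]:[BQS] = 2/9

Set Q = (0, 0), B = (1, 0), J = (0, 1); any affine frame gives the same invariant.
1. Y is the midpoint of JQ ⇒ Y = (0, 1/2)
2. D is the centroid of triangle JQB ⇒ D = (1/3, 1/3)
3. P lies on line QD with QP:PD = -4:1 ⇒ P = (4/9, 4/9)
4. S is where the line through D parallel to YJ meets line PJ ⇒ S = (1/3, 7/12)
5. X is the centroid of triangle QPY ⇒ X = (4/27, 17/54)
6. T is the centroid of triangle XJQ ⇒ T = (4/81, 71/162)
2·[QTD] = -7/54, 2·[BQS] = -7/12
[QTD]:[BQS] = -7/54:-7/12 = 2/9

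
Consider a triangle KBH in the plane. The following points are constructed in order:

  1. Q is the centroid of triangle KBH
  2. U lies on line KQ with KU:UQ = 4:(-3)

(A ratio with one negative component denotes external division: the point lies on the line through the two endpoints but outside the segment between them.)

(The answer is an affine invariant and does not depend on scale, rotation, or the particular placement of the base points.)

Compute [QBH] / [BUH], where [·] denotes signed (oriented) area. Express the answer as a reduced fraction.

Work in coordinates with K = (0, 0), B = (1, 0), H = (0, 1).
1. Q is the centroid of triangle KBH ⇒ Q = (1/3, 1/3)
2. U lies on line KQ with KU:UQ = 4:(-3) ⇒ U = (4/3, 4/3)
2·[QBH] = 1/3, 2·[BUH] = 5/3
[QBH]:[BUH] = 1/3:5/3 = 1/5

[QBH]:[BUH] = 1/5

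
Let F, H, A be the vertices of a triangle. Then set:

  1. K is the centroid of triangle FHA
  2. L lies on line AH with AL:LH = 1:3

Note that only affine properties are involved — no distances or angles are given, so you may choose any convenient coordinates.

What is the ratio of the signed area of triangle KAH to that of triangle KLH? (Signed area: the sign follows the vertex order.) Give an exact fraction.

Assign F = (0, 0), H = (1, 0), A = (0, 1) — the answer is frame-independent, so this choice is without loss of generality.
1. K is the centroid of triangle FHA ⇒ K = (1/3, 1/3)
2. L lies on line AH with AL:LH = 1:3 ⇒ L = (1/4, 3/4)
2·[KAH] = -1/3, 2·[KLH] = -1/4
[KAH]:[KLH] = -1/3:-1/4 = 4/3

[KAH]:[KLH] = 4/3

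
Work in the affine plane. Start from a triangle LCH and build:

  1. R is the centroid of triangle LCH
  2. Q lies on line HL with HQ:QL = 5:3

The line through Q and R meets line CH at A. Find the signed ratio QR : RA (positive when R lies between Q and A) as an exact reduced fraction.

Work in coordinates with L = (0, 0), C = (1, 0), H = (0, 1).
1. R is the centroid of triangle LCH ⇒ R = (1/3, 1/3)
2. Q lies on line HL with HQ:QL = 5:3 ⇒ Q = (0, 3/8)
line QR meets CH at A = (5/7, 2/7)
R = Q + t·(A−Q) with t = 7/15, so QR:RA = 7/15:8/15

QR:RA = 7/8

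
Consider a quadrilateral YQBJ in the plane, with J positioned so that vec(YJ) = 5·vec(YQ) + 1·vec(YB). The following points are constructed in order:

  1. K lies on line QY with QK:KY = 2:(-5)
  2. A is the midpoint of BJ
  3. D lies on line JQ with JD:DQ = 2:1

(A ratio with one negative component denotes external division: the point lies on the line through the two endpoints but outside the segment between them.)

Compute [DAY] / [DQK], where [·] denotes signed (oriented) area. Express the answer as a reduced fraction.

[DAY]:[DQK] = 27/4

Set Y = (0, 0), Q = (1, 0), B = (0, 1), J = (5, 1); any affine frame gives the same invariant.
1. K lies on line QY with QK:KY = 2:(-5) ⇒ K = (5/3, 0)
2. A is the midpoint of BJ ⇒ A = (5/2, 1)
3. D lies on line JQ with JD:DQ = 2:1 ⇒ D = (7/3, 1/3)
2·[DAY] = 3/2, 2·[DQK] = 2/9
[DAY]:[DQK] = 3/2:2/9 = 27/4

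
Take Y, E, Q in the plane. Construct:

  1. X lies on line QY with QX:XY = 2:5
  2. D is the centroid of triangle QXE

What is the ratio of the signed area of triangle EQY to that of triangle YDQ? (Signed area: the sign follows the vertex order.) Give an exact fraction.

Choose coordinates Y = (0, 0), E = (1, 0), Q = (0, 1).
1. X lies on line QY with QX:XY = 2:5 ⇒ X = (0, 5/7)
2. D is the centroid of triangle QXE ⇒ D = (1/3, 4/7)
2·[EQY] = 1, 2·[YDQ] = 1/3
[EQY]:[YDQ] = 1:1/3 = 3

[EQY]:[YDQ] = 3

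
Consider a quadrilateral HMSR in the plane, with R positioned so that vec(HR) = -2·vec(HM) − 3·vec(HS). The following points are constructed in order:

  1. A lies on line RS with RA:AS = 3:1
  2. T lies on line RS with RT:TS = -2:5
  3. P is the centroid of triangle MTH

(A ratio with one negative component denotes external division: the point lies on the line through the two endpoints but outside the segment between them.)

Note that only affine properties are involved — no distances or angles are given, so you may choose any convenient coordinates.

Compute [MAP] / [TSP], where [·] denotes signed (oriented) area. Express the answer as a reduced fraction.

Assign H = (0, 0), M = (1, 0), S = (0, 1), R = (-2, -3) — the answer is frame-independent, so this choice is without loss of generality.
1. A lies on line RS with RA:AS = 3:1 ⇒ A = (-1/2, 0)
2. T lies on line RS with RT:TS = -2:5 ⇒ T = (-10/3, -17/3)
3. P is the centroid of triangle MTH ⇒ P = (-7/9, -17/9)
2·[MAP] = 17/6, 2·[TSP] = -40/9
[MAP]:[TSP] = 17/6:-40/9 = -51/80

[MAP]:[TSP] = -51/80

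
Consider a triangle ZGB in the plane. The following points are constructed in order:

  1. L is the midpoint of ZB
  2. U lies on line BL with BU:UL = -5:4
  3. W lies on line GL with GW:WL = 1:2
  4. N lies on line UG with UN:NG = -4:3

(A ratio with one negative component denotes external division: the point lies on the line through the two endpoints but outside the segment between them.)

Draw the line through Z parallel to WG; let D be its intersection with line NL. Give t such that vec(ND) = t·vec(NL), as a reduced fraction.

Set Z = (0, 0), G = (1, 0), B = (0, 1); any affine frame gives the same invariant.
1. L is the midpoint of ZB ⇒ L = (0, 1/2)
2. U lies on line BL with BU:UL = -5:4 ⇒ U = (0, -3/2)
3. W lies on line GL with GW:WL = 1:2 ⇒ W = (2/3, 1/6)
4. N lies on line UG with UN:NG = -4:3 ⇒ N = (4, 9/2)
through Z parallel to WG: direction (1/3, -1/6); meets NL at D = (-1/3, 1/6)
D = N + t·(L−N) with t = 13/12

t = 13/12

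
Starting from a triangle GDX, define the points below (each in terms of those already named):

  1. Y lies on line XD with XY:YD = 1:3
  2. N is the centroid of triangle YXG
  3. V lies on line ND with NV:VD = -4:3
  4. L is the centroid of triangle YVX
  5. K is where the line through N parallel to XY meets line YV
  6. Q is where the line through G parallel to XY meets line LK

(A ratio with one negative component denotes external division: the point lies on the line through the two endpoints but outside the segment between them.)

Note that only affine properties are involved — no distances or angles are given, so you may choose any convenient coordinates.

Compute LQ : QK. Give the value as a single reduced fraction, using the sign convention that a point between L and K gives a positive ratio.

Work in coordinates with G = (0, 0), D = (1, 0), X = (0, 1).
1. Y lies on line XD with XY:YD = 1:3 ⇒ Y = (1/4, 3/4)
2. N is the centroid of triangle YXG ⇒ N = (1/12, 7/12)
3. V lies on line ND with NV:VD = -4:3 ⇒ V = (15/4, -7/4)
4. L is the centroid of triangle YVX ⇒ L = (4/3, 0)
5. K is where the line through N parallel to XY meets line YV ⇒ K = (-11/12, 19/12)
6. Q is where the line through G parallel to XY meets line LK ⇒ Q = (-19/6, 19/6)
Q = L + t·(K−L) with t = 2, so LQ:QK = t:(1−t) = 2:-1

LQ:QK = -2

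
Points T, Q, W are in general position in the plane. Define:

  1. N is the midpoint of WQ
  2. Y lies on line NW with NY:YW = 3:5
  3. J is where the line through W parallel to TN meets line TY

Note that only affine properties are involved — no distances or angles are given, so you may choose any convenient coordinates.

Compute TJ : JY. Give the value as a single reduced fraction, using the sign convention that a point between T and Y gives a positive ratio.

Set T = (0, 0), Q = (1, 0), W = (0, 1); any affine frame gives the same invariant.
1. N is the midpoint of WQ ⇒ N = (1/2, 1/2)
2. Y lies on line NW with NY:YW = 3:5 ⇒ Y = (5/16, 11/16)
3. J is where the line through W parallel to TN meets line TY ⇒ J = (5/6, 11/6)
J = T + t·(Y−T) with t = 8/3, so TJ:JY = t:(1−t) = 8/3:-5/3

TJ:JY = -8/5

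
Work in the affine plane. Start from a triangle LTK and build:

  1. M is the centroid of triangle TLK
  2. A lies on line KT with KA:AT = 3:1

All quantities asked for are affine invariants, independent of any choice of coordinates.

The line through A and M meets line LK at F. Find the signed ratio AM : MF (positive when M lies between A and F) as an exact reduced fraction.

AM:MF = 5/4

Set L = (0, 0), T = (1, 0), K = (0, 1); any affine frame gives the same invariant.
1. M is the centroid of triangle TLK ⇒ M = (1/3, 1/3)
2. A lies on line KT with KA:AT = 3:1 ⇒ A = (3/4, 1/4)
line AM meets LK at F = (0, 2/5)
M = A + t·(F−A) with t = 5/9, so AM:MF = 5/9:4/9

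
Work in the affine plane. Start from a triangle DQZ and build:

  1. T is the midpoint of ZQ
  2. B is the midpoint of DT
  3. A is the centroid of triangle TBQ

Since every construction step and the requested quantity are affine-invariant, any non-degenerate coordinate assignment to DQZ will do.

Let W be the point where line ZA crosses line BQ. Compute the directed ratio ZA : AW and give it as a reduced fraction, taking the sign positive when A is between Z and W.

ZA:AW = 5

Choose coordinates D = (0, 0), Q = (1, 0), Z = (0, 1).
1. T is the midpoint of ZQ ⇒ T = (1/2, 1/2)
2. B is the midpoint of DT ⇒ B = (1/4, 1/4)
3. A is the centroid of triangle TBQ ⇒ A = (7/12, 1/4)
line ZA meets BQ at W = (7/10, 1/10)
A = Z + t·(W−Z) with t = 5/6, so ZA:AW = 5/6:1/6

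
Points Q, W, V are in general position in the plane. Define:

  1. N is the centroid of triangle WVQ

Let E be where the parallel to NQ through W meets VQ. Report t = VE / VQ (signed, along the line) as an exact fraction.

Assign Q = (0, 0), W = (1, 0), V = (0, 1) — the answer is frame-independent, so this choice is without loss of generality.
1. N is the centroid of triangle WVQ ⇒ N = (1/3, 1/3)
through W parallel to NQ: direction (-1/3, -1/3); meets VQ at E = (0, -1)
E = V + t·(Q−V) with t = 2

t = 2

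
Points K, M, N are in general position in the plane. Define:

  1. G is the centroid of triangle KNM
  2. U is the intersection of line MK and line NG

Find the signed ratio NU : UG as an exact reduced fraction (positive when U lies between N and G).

NU:UG = -3

Choose coordinates K = (0, 0), M = (1, 0), N = (0, 1).
1. G is the centroid of triangle KNM ⇒ G = (1/3, 1/3)
2. U is the intersection of line MK and line NG ⇒ U = (1/2, 0)
U = N + t·(G−N) with t = 3/2, so NU:UG = t:(1−t) = 3/2:-1/2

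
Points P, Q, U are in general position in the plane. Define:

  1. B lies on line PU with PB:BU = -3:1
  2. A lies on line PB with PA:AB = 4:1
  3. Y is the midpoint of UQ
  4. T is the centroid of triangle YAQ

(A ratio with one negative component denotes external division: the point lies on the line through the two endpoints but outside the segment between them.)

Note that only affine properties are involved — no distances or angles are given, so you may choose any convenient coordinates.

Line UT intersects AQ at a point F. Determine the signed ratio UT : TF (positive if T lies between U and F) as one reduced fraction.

UT:TF = 5

Assign P = (0, 0), Q = (1, 0), U = (0, 1) — the answer is frame-independent, so this choice is without loss of generality.
1. B lies on line PU with PB:BU = -3:1 ⇒ B = (0, 3/2)
2. A lies on line PB with PA:AB = 4:1 ⇒ A = (0, 6/5)
3. Y is the midpoint of UQ ⇒ Y = (1/2, 1/2)
4. T is the centroid of triangle YAQ ⇒ T = (1/2, 17/30)
line UT meets AQ at F = (3/5, 12/25)
T = U + t·(F−U) with t = 5/6, so UT:TF = 5/6:1/6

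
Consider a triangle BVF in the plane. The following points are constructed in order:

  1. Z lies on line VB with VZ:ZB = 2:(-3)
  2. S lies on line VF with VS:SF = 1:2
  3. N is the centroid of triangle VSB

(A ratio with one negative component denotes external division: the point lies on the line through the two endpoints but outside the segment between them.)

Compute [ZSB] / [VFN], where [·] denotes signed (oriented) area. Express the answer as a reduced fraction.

Choose coordinates B = (0, 0), V = (1, 0), F = (0, 1).
1. Z lies on line VB with VZ:ZB = 2:(-3) ⇒ Z = (3, 0)
2. S lies on line VF with VS:SF = 1:2 ⇒ S = (2/3, 1/3)
3. N is the centroid of triangle VSB ⇒ N = (5/9, 1/9)
2·[ZSB] = 1, 2·[VFN] = 1/3
[ZSB]:[VFN] = 1:1/3 = 3

[ZSB]:[VFN] = 3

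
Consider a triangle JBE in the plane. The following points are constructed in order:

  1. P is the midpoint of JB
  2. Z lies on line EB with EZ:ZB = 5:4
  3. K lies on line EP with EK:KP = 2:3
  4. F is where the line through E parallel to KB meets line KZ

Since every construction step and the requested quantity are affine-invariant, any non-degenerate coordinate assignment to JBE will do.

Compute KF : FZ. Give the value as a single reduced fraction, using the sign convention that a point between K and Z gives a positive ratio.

KF:FZ = -9/5

Choose coordinates J = (0, 0), B = (1, 0), E = (0, 1).
1. P is the midpoint of JB ⇒ P = (1/2, 0)
2. Z lies on line EB with EZ:ZB = 5:4 ⇒ Z = (5/9, 4/9)
3. K lies on line EP with EK:KP = 2:3 ⇒ K = (1/5, 3/5)
4. F is where the line through E parallel to KB meets line KZ ⇒ F = (1, 1/4)
F = K + t·(Z−K) with t = 9/4, so KF:FZ = t:(1−t) = 9/4:-5/4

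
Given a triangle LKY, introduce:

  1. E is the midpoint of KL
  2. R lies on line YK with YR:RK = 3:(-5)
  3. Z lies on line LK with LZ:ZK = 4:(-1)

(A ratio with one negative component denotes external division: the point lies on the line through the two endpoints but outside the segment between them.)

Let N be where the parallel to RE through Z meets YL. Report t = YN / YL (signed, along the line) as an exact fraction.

Assign L = (0, 0), K = (1, 0), Y = (0, 1) — the answer is frame-independent, so this choice is without loss of generality.
1. E is the midpoint of KL ⇒ E = (1/2, 0)
2. R lies on line YK with YR:RK = 3:(-5) ⇒ R = (-3/2, 5/2)
3. Z lies on line LK with LZ:ZK = 4:(-1) ⇒ Z = (4/3, 0)
through Z parallel to RE: direction (2, -5/2); meets YL at N = (0, 5/3)
N = Y + t·(L−Y) with t = -2/3

t = -2/3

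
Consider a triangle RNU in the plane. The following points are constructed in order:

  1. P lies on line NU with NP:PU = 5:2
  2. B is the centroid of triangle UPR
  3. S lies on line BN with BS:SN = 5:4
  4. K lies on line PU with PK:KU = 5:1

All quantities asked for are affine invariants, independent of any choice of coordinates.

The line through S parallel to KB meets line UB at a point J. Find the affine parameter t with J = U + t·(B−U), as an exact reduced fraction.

Work in coordinates with R = (0, 0), N = (1, 0), U = (0, 1).
1. P lies on line NU with NP:PU = 5:2 ⇒ P = (2/7, 5/7)
2. B is the centroid of triangle UPR ⇒ B = (2/21, 4/7)
3. S lies on line BN with BS:SN = 5:4 ⇒ S = (113/189, 16/63)
4. K lies on line PU with PK:KU = 5:1 ⇒ K = (1/21, 20/21)
through S parallel to KB: direction (1/21, -8/21); meets UB at J = (218/189, -88/21)
J = U + t·(B−U) with t = 109/9

t = 109/9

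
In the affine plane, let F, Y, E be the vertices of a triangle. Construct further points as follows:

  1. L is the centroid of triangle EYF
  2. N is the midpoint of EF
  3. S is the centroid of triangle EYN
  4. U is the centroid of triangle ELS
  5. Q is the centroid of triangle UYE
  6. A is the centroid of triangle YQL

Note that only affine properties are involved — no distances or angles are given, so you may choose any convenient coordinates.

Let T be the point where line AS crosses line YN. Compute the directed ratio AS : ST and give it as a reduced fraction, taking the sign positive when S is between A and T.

AS:ST = -14/27

Choose coordinates F = (0, 0), Y = (1, 0), E = (0, 1).
1. L is the centroid of triangle EYF ⇒ L = (1/3, 1/3)
2. N is the midpoint of EF ⇒ N = (0, 1/2)
3. S is the centroid of triangle EYN ⇒ S = (1/3, 1/2)
4. U is the centroid of triangle ELS ⇒ U = (2/9, 11/18)
5. Q is the centroid of triangle UYE ⇒ Q = (11/27, 29/54)
6. A is the centroid of triangle YQL ⇒ A = (47/81, 47/162)
line AS meets YN at T = (17/21, 2/21)
S = A + t·(T−A) with t = -14/13, so AS:ST = -14/13:27/13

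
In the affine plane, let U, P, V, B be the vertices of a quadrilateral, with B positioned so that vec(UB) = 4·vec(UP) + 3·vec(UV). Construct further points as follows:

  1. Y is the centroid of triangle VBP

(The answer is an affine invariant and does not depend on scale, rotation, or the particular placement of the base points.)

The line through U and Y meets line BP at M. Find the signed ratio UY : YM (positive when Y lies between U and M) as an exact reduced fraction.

UY:YM = 1/2

Work in coordinates with U = (0, 0), P = (1, 0), V = (0, 1), B = (4, 3).
1. Y is the centroid of triangle VBP ⇒ Y = (5/3, 4/3)
line UY meets BP at M = (5, 4)
Y = U + t·(M−U) with t = 1/3, so UY:YM = 1/3:2/3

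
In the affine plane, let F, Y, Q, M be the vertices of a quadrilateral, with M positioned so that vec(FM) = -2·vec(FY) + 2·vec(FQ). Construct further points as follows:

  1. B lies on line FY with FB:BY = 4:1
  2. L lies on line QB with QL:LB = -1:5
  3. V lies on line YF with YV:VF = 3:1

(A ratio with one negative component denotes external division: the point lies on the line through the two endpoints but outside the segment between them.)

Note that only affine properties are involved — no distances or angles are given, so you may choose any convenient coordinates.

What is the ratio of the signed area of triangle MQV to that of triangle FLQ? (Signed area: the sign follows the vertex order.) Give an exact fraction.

[MQV]:[FLQ] = 35/4

Set F = (0, 0), Y = (1, 0), Q = (0, 1), M = (-2, 2); any affine frame gives the same invariant.
1. B lies on line FY with FB:BY = 4:1 ⇒ B = (4/5, 0)
2. L lies on line QB with QL:LB = -1:5 ⇒ L = (-1/5, 5/4)
3. V lies on line YF with YV:VF = 3:1 ⇒ V = (1/4, 0)
2·[MQV] = -7/4, 2·[FLQ] = -1/5
[MQV]:[FLQ] = -7/4:-1/5 = 35/4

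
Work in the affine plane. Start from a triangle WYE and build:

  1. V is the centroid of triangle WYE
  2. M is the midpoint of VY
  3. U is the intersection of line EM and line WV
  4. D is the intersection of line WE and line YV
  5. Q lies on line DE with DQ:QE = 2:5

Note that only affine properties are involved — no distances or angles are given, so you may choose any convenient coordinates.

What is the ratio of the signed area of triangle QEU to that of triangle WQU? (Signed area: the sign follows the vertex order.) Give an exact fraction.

[QEU]:[WQU] = 5/9

Assign W = (0, 0), Y = (1, 0), E = (0, 1) — the answer is frame-independent, so this choice is without loss of generality.
1. V is the centroid of triangle WYE ⇒ V = (1/3, 1/3)
2. M is the midpoint of VY ⇒ M = (2/3, 1/6)
3. U is the intersection of line EM and line WV ⇒ U = (4/9, 4/9)
4. D is the intersection of line WE and line YV ⇒ D = (0, 1/2)
5. Q lies on line DE with DQ:QE = 2:5 ⇒ Q = (0, 9/14)
2·[QEU] = -10/63, 2·[WQU] = -2/7
[QEU]:[WQU] = -10/63:-2/7 = 5/9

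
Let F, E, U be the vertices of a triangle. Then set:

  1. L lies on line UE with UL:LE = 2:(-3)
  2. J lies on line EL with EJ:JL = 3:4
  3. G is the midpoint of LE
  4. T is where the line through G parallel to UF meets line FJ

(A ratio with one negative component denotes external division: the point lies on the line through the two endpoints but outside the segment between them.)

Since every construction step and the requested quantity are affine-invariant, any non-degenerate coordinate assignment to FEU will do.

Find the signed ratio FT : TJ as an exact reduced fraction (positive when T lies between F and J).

FT:TJ = -7/3

Work in coordinates with F = (0, 0), E = (1, 0), U = (0, 1).
1. L lies on line UE with UL:LE = 2:(-3) ⇒ L = (-2, 3)
2. J lies on line EL with EJ:JL = 3:4 ⇒ J = (-2/7, 9/7)
3. G is the midpoint of LE ⇒ G = (-1/2, 3/2)
4. T is where the line through G parallel to UF meets line FJ ⇒ T = (-1/2, 9/4)
T = F + t·(J−F) with t = 7/4, so FT:TJ = t:(1−t) = 7/4:-3/4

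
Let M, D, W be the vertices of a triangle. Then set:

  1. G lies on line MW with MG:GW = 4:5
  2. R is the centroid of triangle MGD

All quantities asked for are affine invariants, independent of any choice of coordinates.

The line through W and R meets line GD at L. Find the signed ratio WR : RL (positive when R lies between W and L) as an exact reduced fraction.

Assign M = (0, 0), D = (1, 0), W = (0, 1) — the answer is frame-independent, so this choice is without loss of generality.
1. G lies on line MW with MG:GW = 4:5 ⇒ G = (0, 4/9)
2. R is the centroid of triangle MGD ⇒ R = (1/3, 4/27)
line WR meets GD at L = (5/19, 56/171)
R = W + t·(L−W) with t = 19/15, so WR:RL = 19/15:-4/15

WR:RL = -19/4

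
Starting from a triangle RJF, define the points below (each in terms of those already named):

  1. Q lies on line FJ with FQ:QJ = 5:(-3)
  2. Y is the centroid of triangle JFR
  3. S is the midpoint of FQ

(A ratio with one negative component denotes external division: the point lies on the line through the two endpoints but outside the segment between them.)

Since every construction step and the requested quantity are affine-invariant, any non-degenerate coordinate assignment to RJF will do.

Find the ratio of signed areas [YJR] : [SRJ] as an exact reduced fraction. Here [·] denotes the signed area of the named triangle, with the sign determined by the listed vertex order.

[YJR]:[SRJ] = 4/3

Work in coordinates with R = (0, 0), J = (1, 0), F = (0, 1).
1. Q lies on line FJ with FQ:QJ = 5:(-3) ⇒ Q = (5/2, -3/2)
2. Y is the centroid of triangle JFR ⇒ Y = (1/3, 1/3)
3. S is the midpoint of FQ ⇒ S = (5/4, -1/4)
2·[YJR] = -1/3, 2·[SRJ] = -1/4
[YJR]:[SRJ] = -1/3:-1/4 = 4/3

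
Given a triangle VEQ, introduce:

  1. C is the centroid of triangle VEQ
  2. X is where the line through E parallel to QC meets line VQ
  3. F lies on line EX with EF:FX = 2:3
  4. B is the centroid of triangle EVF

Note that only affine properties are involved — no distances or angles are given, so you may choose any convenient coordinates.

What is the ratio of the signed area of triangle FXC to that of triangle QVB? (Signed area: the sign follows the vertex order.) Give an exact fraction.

Set V = (0, 0), E = (1, 0), Q = (0, 1); any affine frame gives the same invariant.
1. C is the centroid of triangle VEQ ⇒ C = (1/3, 1/3)
2. X is where the line through E parallel to QC meets line VQ ⇒ X = (0, 2)
3. F lies on line EX with EF:FX = 2:3 ⇒ F = (3/5, 4/5)
4. B is the centroid of triangle EVF ⇒ B = (8/15, 4/15)
2·[FXC] = 3/5, 2·[QVB] = 8/15
[FXC]:[QVB] = 3/5:8/15 = 9/8

[FXC]:[QVB] = 9/8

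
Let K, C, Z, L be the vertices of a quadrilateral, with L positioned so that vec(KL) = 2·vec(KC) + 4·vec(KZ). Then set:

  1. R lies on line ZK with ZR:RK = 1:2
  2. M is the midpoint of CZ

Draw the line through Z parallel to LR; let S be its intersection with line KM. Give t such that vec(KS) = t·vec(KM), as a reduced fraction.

Work in coordinates with K = (0, 0), C = (1, 0), Z = (0, 1), L = (2, 4).
1. R lies on line ZK with ZR:RK = 1:2 ⇒ R = (0, 2/3)
2. M is the midpoint of CZ ⇒ M = (1/2, 1/2)
through Z parallel to LR: direction (-2, -10/3); meets KM at S = (-3/2, -3/2)
S = K + t·(M−K) with t = -3

t = -3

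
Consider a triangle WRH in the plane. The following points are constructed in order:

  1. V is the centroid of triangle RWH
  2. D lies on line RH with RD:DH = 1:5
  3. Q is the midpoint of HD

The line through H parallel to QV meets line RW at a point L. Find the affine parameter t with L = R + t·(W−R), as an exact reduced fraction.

t = 4/3

Choose coordinates W = (0, 0), R = (1, 0), H = (0, 1).
1. V is the centroid of triangle RWH ⇒ V = (1/3, 1/3)
2. D lies on line RH with RD:DH = 1:5 ⇒ D = (5/6, 1/6)
3. Q is the midpoint of HD ⇒ Q = (5/12, 7/12)
through H parallel to QV: direction (-1/12, -1/4); meets RW at L = (-1/3, 0)
L = R + t·(W−R) with t = 4/3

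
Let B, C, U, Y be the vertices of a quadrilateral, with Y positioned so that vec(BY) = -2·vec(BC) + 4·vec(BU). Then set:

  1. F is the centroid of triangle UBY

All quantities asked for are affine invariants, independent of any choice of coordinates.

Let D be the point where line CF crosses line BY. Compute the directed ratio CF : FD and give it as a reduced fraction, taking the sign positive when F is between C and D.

CF:FD = 5

Set B = (0, 0), C = (1, 0), U = (0, 1), Y = (-2, 4); any affine frame gives the same invariant.
1. F is the centroid of triangle UBY ⇒ F = (-2/3, 5/3)
line CF meets BY at D = (-1, 2)
F = C + t·(D−C) with t = 5/6, so CF:FD = 5/6:1/6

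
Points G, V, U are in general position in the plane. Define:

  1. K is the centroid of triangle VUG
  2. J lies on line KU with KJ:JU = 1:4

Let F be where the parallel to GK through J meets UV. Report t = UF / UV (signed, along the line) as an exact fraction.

Assign G = (0, 0), V = (1, 0), U = (0, 1) — the answer is frame-independent, so this choice is without loss of generality.
1. K is the centroid of triangle VUG ⇒ K = (1/3, 1/3)
2. J lies on line KU with KJ:JU = 1:4 ⇒ J = (4/15, 7/15)
through J parallel to GK: direction (1/3, 1/3); meets UV at F = (2/5, 3/5)
F = U + t·(V−U) with t = 2/5

t = 2/5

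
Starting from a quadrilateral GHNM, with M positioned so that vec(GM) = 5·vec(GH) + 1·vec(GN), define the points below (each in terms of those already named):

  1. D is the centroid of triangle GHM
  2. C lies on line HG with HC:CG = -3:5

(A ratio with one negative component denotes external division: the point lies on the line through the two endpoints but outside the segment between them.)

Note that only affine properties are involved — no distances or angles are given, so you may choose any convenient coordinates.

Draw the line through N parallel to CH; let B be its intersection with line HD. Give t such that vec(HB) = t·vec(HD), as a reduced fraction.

Work in coordinates with G = (0, 0), H = (1, 0), N = (0, 1), M = (5, 1).
1. D is the centroid of triangle GHM ⇒ D = (2, 1/3)
2. C lies on line HG with HC:CG = -3:5 ⇒ C = (5/2, 0)
through N parallel to CH: direction (-3/2, 0); meets HD at B = (4, 1)
B = H + t·(D−H) with t = 3

t = 3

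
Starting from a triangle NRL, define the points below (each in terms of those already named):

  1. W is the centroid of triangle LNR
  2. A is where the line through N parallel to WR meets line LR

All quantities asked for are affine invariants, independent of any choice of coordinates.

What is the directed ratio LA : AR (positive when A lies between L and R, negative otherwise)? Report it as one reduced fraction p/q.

Set N = (0, 0), R = (1, 0), L = (0, 1); any affine frame gives the same invariant.
1. W is the centroid of triangle LNR ⇒ W = (1/3, 1/3)
2. A is where the line through N parallel to WR meets line LR ⇒ A = (2, -1)
A = L + t·(R−L) with t = 2, so LA:AR = t:(1−t) = 2:-1

LA:AR = -2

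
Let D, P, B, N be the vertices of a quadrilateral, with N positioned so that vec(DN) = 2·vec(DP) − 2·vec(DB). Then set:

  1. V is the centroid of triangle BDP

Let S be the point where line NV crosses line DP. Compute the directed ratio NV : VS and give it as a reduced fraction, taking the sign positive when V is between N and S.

NV:VS = -7

Set D = (0, 0), P = (1, 0), B = (0, 1), N = (2, -2); any affine frame gives the same invariant.
1. V is the centroid of triangle BDP ⇒ V = (1/3, 1/3)
line NV meets DP at S = (4/7, 0)
V = N + t·(S−N) with t = 7/6, so NV:VS = 7/6:-1/6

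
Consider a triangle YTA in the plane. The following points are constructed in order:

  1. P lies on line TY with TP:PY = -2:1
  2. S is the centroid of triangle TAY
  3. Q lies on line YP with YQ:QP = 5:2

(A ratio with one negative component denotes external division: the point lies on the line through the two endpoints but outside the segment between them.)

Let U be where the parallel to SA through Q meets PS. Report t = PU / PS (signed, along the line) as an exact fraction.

t = 4/21

Assign Y = (0, 0), T = (1, 0), A = (0, 1) — the answer is frame-independent, so this choice is without loss of generality.
1. P lies on line TY with TP:PY = -2:1 ⇒ P = (-1, 0)
2. S is the centroid of triangle TAY ⇒ S = (1/3, 1/3)
3. Q lies on line YP with YQ:QP = 5:2 ⇒ Q = (-5/7, 0)
through Q parallel to SA: direction (-1/3, 2/3); meets PS at U = (-47/63, 4/63)
U = P + t·(S−P) with t = 4/21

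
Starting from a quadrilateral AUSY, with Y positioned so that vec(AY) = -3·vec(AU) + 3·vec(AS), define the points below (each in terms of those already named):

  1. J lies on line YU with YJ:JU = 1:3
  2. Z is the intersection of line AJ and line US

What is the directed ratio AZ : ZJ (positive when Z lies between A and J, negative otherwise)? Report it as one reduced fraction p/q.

Choose coordinates A = (0, 0), U = (1, 0), S = (0, 1), Y = (-3, 3).
1. J lies on line YU with YJ:JU = 1:3 ⇒ J = (-2, 9/4)
2. Z is the intersection of line AJ and line US ⇒ Z = (-8, 9)
Z = A + t·(J−A) with t = 4, so AZ:ZJ = t:(1−t) = 4:-3

AZ:ZJ = -4/3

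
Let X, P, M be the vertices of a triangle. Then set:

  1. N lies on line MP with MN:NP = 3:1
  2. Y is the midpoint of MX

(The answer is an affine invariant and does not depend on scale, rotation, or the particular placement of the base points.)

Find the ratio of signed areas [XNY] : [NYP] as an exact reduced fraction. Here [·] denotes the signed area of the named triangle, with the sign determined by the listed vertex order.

[XNY]:[NYP] = 3

Assign X = (0, 0), P = (1, 0), M = (0, 1) — the answer is frame-independent, so this choice is without loss of generality.
1. N lies on line MP with MN:NP = 3:1 ⇒ N = (3/4, 1/4)
2. Y is the midpoint of MX ⇒ Y = (0, 1/2)
2·[XNY] = 3/8, 2·[NYP] = 1/8
[XNY]:[NYP] = 3/8:1/8 = 3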